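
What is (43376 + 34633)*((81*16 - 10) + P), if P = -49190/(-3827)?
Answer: 387760272408/3827 ≈ 1.0132e+8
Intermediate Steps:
P = 49190/3827 (P = -49190*(-1/3827) = 49190/3827 ≈ 12.853)
(43376 + 34633)*((81*16 - 10) + P) = (43376 + 34633)*((81*16 - 10) + 49190/3827) = 78009*((1296 - 10) + 49190/3827) = 78009*(1286 + 49190/3827) = 78009*(4970712/3827) = 387760272408/3827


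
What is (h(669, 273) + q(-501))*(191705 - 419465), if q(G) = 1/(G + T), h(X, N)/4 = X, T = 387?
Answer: -11580191480/19 ≈ -6.0948e+8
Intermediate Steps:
h(X, N) = 4*X
q(G) = 1/(387 + G) (q(G) = 1/(G + 387) = 1/(387 + G))
(h(669, 273) + q(-501))*(191705 - 419465) = (4*669 + 1/(387 - 501))*(191705 - 419465) = (2676 + 1/(-114))*(-227760) = (2676 - 1/114)*(-227760) = (305063/114)*(-227760) = -11580191480/19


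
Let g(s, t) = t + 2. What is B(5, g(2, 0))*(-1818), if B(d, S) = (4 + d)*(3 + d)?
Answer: -130896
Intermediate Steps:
g(s, t) = 2 + t
B(d, S) = (3 + d)*(4 + d)
B(5, g(2, 0))*(-1818) = (12 + 5² + 7*5)*(-1818) = (12 + 25 + 35)*(-1818) = 72*(-1818) = -130896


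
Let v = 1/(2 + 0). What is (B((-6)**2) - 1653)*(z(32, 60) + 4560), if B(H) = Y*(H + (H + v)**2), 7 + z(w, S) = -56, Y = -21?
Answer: -546587865/4 ≈ -1.3665e+8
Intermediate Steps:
z(w, S) = -63 (z(w, S) = -7 - 56 = -63)
v = 1/2 ≈ 0.50000
B(H) = -21*H - 21*(1/2 + H)**2 (B(H) = -21*(H + (H + 1/2)**2) = -21*(H + (1/2 + H)**2) = -21*H - 21*(1/2 + H)**2)
(B((-6)**2) - 1653)*(z(32, 60) + 4560) = ((-21/4 - 42*(-6)**2 - 21*((-6)**2)**2) - 1653)*(-63 + 4560) = ((-21/4 - 42*36 - 21*36**2) - 1653)*4497 = ((-21/4 - 1512 - 21*1296) - 1653)*4497 = ((-21/4 - 1512 - 27216) - 1653)*4497 = (-114933/4 - 1653)*4497 = -121545/4*4497 = -546587865/4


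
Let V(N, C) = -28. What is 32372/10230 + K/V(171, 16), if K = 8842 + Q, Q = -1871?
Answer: -35203457/143220 ≈ -245.80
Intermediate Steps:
K = 6971 (K = 8842 - 1871 = 6971)
32372/10230 + K/V(171, 16) = 32372/10230 + 6971/(-28) = 32372*(1/10230) + 6971*(-1/28) = 16186/5115 - 6971/28 = -35203457/143220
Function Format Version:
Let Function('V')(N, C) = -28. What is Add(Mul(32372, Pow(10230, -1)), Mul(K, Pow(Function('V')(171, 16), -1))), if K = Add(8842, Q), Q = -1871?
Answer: Rational(-35203457, 143220) ≈ -245.80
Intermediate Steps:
K = 6971 (K = Add(8842, -1871) = 6971)
Add(Mul(32372, Pow(10230, -1)), Mul(K, Pow(Function('V')(171, 16), -1))) = Add(Mul(32372, Pow(10230, -1)), Mul(6971, Pow(-28, -1))) = Add(Mul(32372, Rational(1, 10230)), Mul(6971, Rational(-1, 28))) = Add(Rational(16186, 5115), Rational(-6971, 28)) = Rational(-35203457, 143220)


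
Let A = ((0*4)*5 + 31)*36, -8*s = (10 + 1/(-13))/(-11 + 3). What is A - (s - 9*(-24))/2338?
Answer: 2170681215/1945216 ≈ 1115.9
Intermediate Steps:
s = 129/832 (s = -(10 + 1/(-13))/(8*(-11 + 3)) = -(10 - 1/13)/(8*(-8)) = -129*(-1)/(104*8) = -⅛*(-129/104) = 129/832 ≈ 0.15505)
A = 1116 (A = (0*5 + 31)*36 = (0 + 31)*36 = 31*36 = 1116)
A - (s - 9*(-24))/2338 = 1116 - (129/832 - 9*(-24))/2338 = 1116 - (129/832 + 216)/2338 = 1116 - 179841/(832*2338) = 1116 - 1*179841/1945216 = 1116 - 179841/1945216 = 2170681215/1945216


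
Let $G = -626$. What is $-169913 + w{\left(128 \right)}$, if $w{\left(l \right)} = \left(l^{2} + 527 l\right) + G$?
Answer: $-86699$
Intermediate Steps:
$w{\left(l \right)} = -626 + l^{2} + 527 l$ ($w{\left(l \right)} = \left(l^{2} + 527 l\right) - 626 = -626 + l^{2} + 527 l$)
$-169913 + w{\left(128 \right)} = -169913 + \left(-626 + 128^{2} + 527 \cdot 128\right) = -169913 + \left(-626 + 16384 + 67456\right) = -169913 + 83214 = -86699$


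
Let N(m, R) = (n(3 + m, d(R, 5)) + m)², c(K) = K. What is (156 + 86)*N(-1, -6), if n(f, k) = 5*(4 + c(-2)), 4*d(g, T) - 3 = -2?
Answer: 19602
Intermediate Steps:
d(g, T) = ¼ (d(g, T) = ¾ + (¼)*(-2) = ¾ - ½ = ¼)
n(f, k) = 10 (n(f, k) = 5*(4 - 2) = 5*2 = 10)
N(m, R) = (10 + m)²
(156 + 86)*N(-1, -6) = (156 + 86)*(10 - 1)² = 242*9² = 242*81 = 19602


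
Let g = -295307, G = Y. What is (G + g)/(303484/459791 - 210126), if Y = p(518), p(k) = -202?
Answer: 135872378619/96613740182 ≈ 1.4063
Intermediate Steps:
Y = -202
G = -202
(G + g)/(303484/459791 - 210126) = (-202 - 295307)/(303484/459791 - 210126) = -295509/(303484*(1/459791) - 210126) = -295509/(303484/459791 - 210126) = -295509/(-96613740182/459791) = -295509*(-459791/96613740182) = 135872378619/96613740182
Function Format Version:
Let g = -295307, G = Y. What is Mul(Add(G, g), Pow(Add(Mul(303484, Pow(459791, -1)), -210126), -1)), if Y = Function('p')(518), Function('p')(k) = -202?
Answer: Rational(135872378619, 96613740182) ≈ 1.4063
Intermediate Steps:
Y = -202
G = -202
Mul(Add(G, g), Pow(Add(Mul(303484, Pow(459791, -1)), -210126), -1)) = Mul(Add(-202, -295307), Pow(Add(Mul(303484, Pow(459791, -1)), -210126), -1)) = Mul(-295509, Pow(Add(Mul(303484, Rational(1, 459791)), -210126), -1)) = Mul(-295509, Pow(Add(Rational(303484, 459791), -210126), -1)) = Mul(-295509, Pow(Rational(-96613740182, 459791), -1)) = Mul(-295509, Rational(-459791, 96613740182)) = Rational(135872378619, 96613740182)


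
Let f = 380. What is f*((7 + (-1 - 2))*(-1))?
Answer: -1520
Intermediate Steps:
f*((7 + (-1 - 2))*(-1)) = 380*((7 + (-1 - 2))*(-1)) = 380*((7 - 3)*(-1)) = 380*(4*(-1)) = 380*(-4) = -1520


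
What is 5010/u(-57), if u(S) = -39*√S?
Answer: 1670*I*√57/741 ≈ 17.015*I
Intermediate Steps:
5010/u(-57) = 5010/((-39*I*√57)) = 5010*(I*√57/2223) = 1670*I*√57/741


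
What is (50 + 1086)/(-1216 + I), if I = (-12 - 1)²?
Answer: -1136/1047 ≈ -1.0850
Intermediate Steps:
I = 169 (I = (-13)² = 169)
(50 + 1086)/(-1216 + I) = (50 + 1086)/(-1216 + 169) = 1136/(-1047) = 1136*(-1/1047) = -1136/1047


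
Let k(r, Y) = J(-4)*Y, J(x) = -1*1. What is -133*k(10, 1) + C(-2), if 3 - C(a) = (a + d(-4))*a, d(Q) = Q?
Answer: 124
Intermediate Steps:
J(x) = -1
C(a) = 3 - a*(-4 + a) (C(a) = 3 - (a - 4)*a = 3 - (-4 + a)*a = 3 - a*(-4 + a))
k(r, Y) = -Y
-133*k(10, 1) + C(-2) = -(-133) + (3 - 1*(-2)² + 4*(-2)) = -133*(-1) + (3 - 1*4 - 8) = 133 + (3 - 4 - 8) = 133 - 9 = 124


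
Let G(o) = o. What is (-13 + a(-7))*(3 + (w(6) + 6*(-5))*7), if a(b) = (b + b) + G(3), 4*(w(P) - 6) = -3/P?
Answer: 3981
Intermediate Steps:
w(P) = 6 - 3/(4*P) (w(P) = 6 + (-3/P)/4 = 6 - 3/(4*P))
a(b) = 3 + 2*b (a(b) = (b + b) + 3 = 2*b + 3 = 3 + 2*b)
(-13 + a(-7))*(3 + (w(6) + 6*(-5))*7) = (-13 + (3 + 2*(-7)))*(3 + ((6 - ¾/6) + 6*(-5))*7) = (-13 + (3 - 14))*(3 + ((6 - ¾*⅙) - 30)*7) = (-13 - 11)*(3 + ((6 - ⅛) - 30)*7) = -24*(3 + (47/8 - 30)*7) = -24*(3 - 193/8*7) = -24*(3 - 1351/8) = -24*(-1327/8) = 3981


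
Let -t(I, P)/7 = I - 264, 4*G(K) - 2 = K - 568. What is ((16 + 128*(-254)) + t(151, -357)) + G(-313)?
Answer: -127699/4 ≈ -31925.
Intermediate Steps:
G(K) = -283/2 + K/4 (G(K) = ½ + (K - 568)/4 = ½ + (-568 + K)/4 = ½ + (-142 + K/4) = -283/2 + K/4)
t(I, P) = 1848 - 7*I (t(I, P) = -7*(I - 264) = -7*(-264 + I) = 1848 - 7*I)
((16 + 128*(-254)) + t(151, -357)) + G(-313) = ((16 + 128*(-254)) + (1848 - 7*151)) + (-283/2 + (¼)*(-313)) = ((16 - 32512) + (1848 - 1057)) + (-283/2 - 313/4) = (-32496 + 791) - 879/4 = -31705 - 879/4 = -127699/4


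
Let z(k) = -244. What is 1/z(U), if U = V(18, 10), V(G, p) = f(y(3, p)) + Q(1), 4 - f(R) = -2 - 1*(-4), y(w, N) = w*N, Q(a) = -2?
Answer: -1/244 ≈ -0.0040984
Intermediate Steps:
y(w, N) = N*w
f(R) = 2 (f(R) = 4 - (-2 - 1*(-4)) = 4 - (-2 + 4) = 4 - 1*2 = 4 - 2 = 2)
V(G, p) = 0 (V(G, p) = 2 - 2 = 0)
U = 0
1/z(U) = 1/(-244) = -1/244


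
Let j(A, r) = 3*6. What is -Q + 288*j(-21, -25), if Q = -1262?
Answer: 6446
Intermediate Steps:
j(A, r) = 18
-Q + 288*j(-21, -25) = -1*(-1262) + 288*18 = 1262 + 5184 = 6446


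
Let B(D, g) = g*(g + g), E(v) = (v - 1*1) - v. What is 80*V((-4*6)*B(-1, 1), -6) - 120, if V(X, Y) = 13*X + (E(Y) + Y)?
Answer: -50600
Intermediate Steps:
E(v) = -1 (E(v) = (v - 1) - v = (-1 + v) - v = -1)
B(D, g) = 2*g² (B(D, g) = g*(2*g) = 2*g²)
V(X, Y) = -1 + Y + 13*X (V(X, Y) = 13*X + (-1 + Y) = -1 + Y + 13*X)
80*V((-4*6)*B(-1, 1), -6) - 120 = 80*(-1 - 6 + 13*((-4*6)*(2*1²))) - 120 = 80*(-1 - 6 + 13*(-48)) - 120 = 80*(-1 - 6 - 624) - 120 = 80*(-631) - 120 = -50480 - 120 = -50600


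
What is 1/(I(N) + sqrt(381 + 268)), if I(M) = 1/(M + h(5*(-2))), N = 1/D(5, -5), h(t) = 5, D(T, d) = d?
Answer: -120/373799 + 576*sqrt(649)/373799 ≈ 0.038935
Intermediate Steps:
N = -1/5 (N = 1/(-5) = -1/5 ≈ -0.20000)
I(M) = 1/(5 + M) (I(M) = 1/(M + 5) = 1/(5 + M))
1/(I(N) + sqrt(381 + 268)) = 1/(1/(5 - 1/5) + sqrt(381 + 268)) = 1/(1/(24/5) + sqrt(649)) = 1/(5/24 + sqrt(649))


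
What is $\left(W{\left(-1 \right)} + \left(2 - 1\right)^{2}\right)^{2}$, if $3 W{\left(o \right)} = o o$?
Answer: $\frac{16}{9} \approx 1.7778$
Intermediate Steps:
$W{\left(o \right)} = \frac{o^{2}}{3}$ ($W{\left(o \right)} = \frac{o o}{3} = \frac{o^{2}}{3}$)
$\left(W{\left(-1 \right)} + \left(2 - 1\right)^{2}\right)^{2} = \left(\frac{\left(-1\right)^{2}}{3} + \left(2 - 1\right)^{2}\right)^{2} = \left(\frac{1}{3} \cdot 1 + \left(2 - 1\right)^{2}\right)^{2} = \left(\frac{1}{3} + 1^{2}\right)^{2} = \left(\frac{1}{3} + 1\right)^{2} = \left(\frac{4}{3}\right)^{2} = \frac{16}{9}$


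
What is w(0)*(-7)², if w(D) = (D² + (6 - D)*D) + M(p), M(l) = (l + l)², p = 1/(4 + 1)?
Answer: 196/25 ≈ 7.8400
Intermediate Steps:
p = ⅕ (p = 1/5 = ⅕ ≈ 0.20000)
M(l) = 4*l² (M(l) = (2*l)² = 4*l²)
w(D) = 4/25 + D² + D*(6 - D) (w(D) = (D² + (6 - D)*D) + 4*(⅕)² = (D² + D*(6 - D)) + 4*(1/25) = (D² + D*(6 - D)) + 4/25 = 4/25 + D² + D*(6 - D))
w(0)*(-7)² = (4/25 + 6*0)*(-7)² = (4/25 + 0)*49 = (4/25)*49 = 196/25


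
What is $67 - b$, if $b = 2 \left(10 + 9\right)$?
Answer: $29$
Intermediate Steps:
$b = 38$ ($b = 2 \cdot 19 = 38$)
$67 - b = 67 - 38 = 29$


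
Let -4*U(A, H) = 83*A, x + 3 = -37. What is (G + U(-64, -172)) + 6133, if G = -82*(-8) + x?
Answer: 8077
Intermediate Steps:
x = -40 (x = -3 - 37 = -40)
U(A, H) = -83*A/4
G = 616 (G = -82*(-8) - 40 = 656 - 40 = 616)
(G + U(-64, -172)) + 6133 = (616 - 83/4*(-64)) + 6133 = (616 + 1328) + 6133 = 1944 + 6133 = 8077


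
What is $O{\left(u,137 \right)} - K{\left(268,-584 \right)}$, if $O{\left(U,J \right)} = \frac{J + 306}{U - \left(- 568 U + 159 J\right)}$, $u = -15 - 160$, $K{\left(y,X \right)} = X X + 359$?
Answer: $- \frac{41433442013}{121358} \approx -3.4142 \cdot 10^{5}$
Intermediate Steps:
$K{\left(y,X \right)} = 359 + X^{2}$ ($K{\left(y,X \right)} = X^{2} + 359 = 359 + X^{2}$)
$u = -175$ ($u = -15 - 160 = -175$)
$O{\left(U,J \right)} = \frac{306 + J}{- 159 J + 569 U}$ ($O{\left(U,J \right)} = \frac{306 + J}{U - \left(- 568 U + 159 J\right)} = \frac{306 + J}{- 159 J + 569 U}$)
$O{\left(u,137 \right)} - K{\left(268,-584 \right)} = \frac{-306 - 137}{\left(-569\right) \left(-175\right) + 159 \cdot 137} - \left(359 + \left(-584\right)^{2}\right) = \frac{-306 - 137}{99575 + 21783} - \left(359 + 341056\right) = \frac{1}{121358} \left(-443\right) - 341415 = - \frac{443}{121358} - 341415 = - \frac{41433442013}{121358}$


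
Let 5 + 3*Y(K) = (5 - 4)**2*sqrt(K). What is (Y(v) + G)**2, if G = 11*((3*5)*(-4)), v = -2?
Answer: (1985 - I*sqrt(2))**2/9 ≈ 4.378e+5 - 623.83*I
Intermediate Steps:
G = -660 (G = 11*(15*(-4)) = 11*(-60) = -660)
Y(K) = -5/3 + sqrt(K)/3 (Y(K) = -5/3 + ((5 - 4)**2*sqrt(K))/3 = -5/3 + (1**2*sqrt(K))/3 = -5/3 + (1*sqrt(K))/3 = -5/3 + sqrt(K)/3)
(Y(v) + G)**2 = ((-5/3 + sqrt(-2)/3) - 660)**2 = ((-5/3 + (I*sqrt(2))/3) - 660)**2 = ((-5/3 + I*sqrt(2)/3) - 660)**2 = (-1985/3 + I*sqrt(2)/3)**2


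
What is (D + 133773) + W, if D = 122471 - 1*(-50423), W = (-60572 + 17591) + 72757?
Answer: 336443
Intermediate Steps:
W = 29776 (W = -42981 + 72757 = 29776)
D = 172894 (D = 122471 + 50423 = 172894)
(D + 133773) + W = (172894 + 133773) + 29776 = 306667 + 29776 = 336443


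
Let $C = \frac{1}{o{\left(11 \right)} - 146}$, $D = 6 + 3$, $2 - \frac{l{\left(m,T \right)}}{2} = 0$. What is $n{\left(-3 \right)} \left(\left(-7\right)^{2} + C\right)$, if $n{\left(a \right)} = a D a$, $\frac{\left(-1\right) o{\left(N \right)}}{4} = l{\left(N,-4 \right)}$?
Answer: $\frac{7937}{2} \approx 3968.5$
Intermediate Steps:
$l{\left(m,T \right)} = 4$ ($l{\left(m,T \right)} = 4 - 0 = 4 + 0 = 4$)
$D = 9$
$o{\left(N \right)} = -16$ ($o{\left(N \right)} = \left(-4\right) 4 = -16$)
$n{\left(a \right)} = 9 a^{2}$ ($n{\left(a \right)} = a 9 a = 9 a a = 9 a^{2}$)
$C = - \frac{1}{162}$ ($C = \frac{1}{-16 - 146} = \frac{1}{-162} = - \frac{1}{162} \approx -0.0061728$)
$n{\left(-3 \right)} \left(\left(-7\right)^{2} + C\right) = 9 \left(-3\right)^{2} \left(\left(-7\right)^{2} - \frac{1}{162}\right) = 9 \cdot 9 \left(49 - \frac{1}{162}\right) = 81 \cdot \frac{7937}{162} = \frac{7937}{2}$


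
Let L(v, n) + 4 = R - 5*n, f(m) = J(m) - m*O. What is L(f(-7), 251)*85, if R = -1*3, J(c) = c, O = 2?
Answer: -107270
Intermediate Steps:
f(m) = -m (f(m) = m - m*2 = m - 2*m = -m)
R = -3
L(v, n) = -7 - 5*n (L(v, n) = -4 + (-3 - 5*n) = -7 - 5*n)
L(f(-7), 251)*85 = (-7 - 5*251)*85 = (-7 - 1255)*85 = -1262*85 = -107270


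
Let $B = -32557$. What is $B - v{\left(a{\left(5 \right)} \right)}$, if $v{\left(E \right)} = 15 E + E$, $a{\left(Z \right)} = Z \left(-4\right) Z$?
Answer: $-30957$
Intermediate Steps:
$a{\left(Z \right)} = - 4 Z^{2}$ ($a{\left(Z \right)} = - 4 Z Z = - 4 Z^{2}$)
$v{\left(E \right)} = 16 E$
$B - v{\left(a{\left(5 \right)} \right)} = -32557 - 16 \left(- 4 \cdot 5^{2}\right) = -32557 - 16 \left(\left(-4\right) 25\right) = -32557 - 16 \left(-100\right) = -32557 - -1600 = -32557 + 1600 = -30957$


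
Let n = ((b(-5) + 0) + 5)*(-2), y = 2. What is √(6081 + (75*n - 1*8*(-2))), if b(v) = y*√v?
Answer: √(5347 - 300*I*√5) ≈ 73.266 - 4.578*I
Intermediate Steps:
b(v) = 2*√v
n = -10 - 4*I*√5 (n = ((2*√(-5) + 0) + 5)*(-2) = ((2*(I*√5) + 0) + 5)*(-2) = ((2*I*√5 + 0) + 5)*(-2) = (2*I*√5 + 5)*(-2) = (5 + 2*I*√5)*(-2) = -10 - 4*I*√5 ≈ -10.0 - 8.9443*I)
√(6081 + (75*n - 1*8*(-2))) = √(6081 + (75*(-10 - 4*I*√5) - 1*8*(-2))) = √(6081 + ((-750 - 300*I*√5) - 8*(-2))) = √(6081 + ((-750 - 300*I*√5) + 16)) = √(6081 + (-734 - 300*I*√5)) = √(5347 - 300*I*√5)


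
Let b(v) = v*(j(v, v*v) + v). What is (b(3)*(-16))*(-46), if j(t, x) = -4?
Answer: -2208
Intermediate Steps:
b(v) = v*(-4 + v)
(b(3)*(-16))*(-46) = ((3*(-4 + 3))*(-16))*(-46) = ((3*(-1))*(-16))*(-46) = -3*(-16)*(-46) = 48*(-46) = -2208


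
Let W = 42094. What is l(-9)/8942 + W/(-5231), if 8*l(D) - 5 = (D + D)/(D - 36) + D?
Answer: -7528138039/935512040 ≈ -8.0471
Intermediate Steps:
l(D) = 5/8 + D/8 + D/(4*(-36 + D)) (l(D) = 5/8 + ((D + D)/(D - 36) + D)/8 = 5/8 + ((2*D)/(-36 + D) + D)/8 = 5/8 + (2*D/(-36 + D) + D)/8 = 5/8 + (D + 2*D/(-36 + D))/8 = 5/8 + (D/8 + D/(4*(-36 + D))) = 5/8 + D/8 + D/(4*(-36 + D)))
l(-9)/8942 + W/(-5231) = ((-180 + (-9)**2 - 29*(-9))/(8*(-36 - 9)))/8942 + 42094/(-5231) = ((1/8)*(-180 + 81 + 261)/(-45))*(1/8942) + 42094*(-1/5231) = ((1/8)*(-1/45)*162)*(1/8942) - 42094/5231 = -9/20*1/8942 - 42094/5231 = -9/178840 - 42094/5231 = -7528138039/935512040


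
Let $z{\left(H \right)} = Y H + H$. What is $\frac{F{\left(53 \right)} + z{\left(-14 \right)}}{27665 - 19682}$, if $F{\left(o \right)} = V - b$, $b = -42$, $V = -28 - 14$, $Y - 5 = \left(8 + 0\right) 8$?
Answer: $- \frac{980}{7983} \approx -0.12276$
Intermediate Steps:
$Y = 69$ ($Y = 5 + \left(8 + 0\right) 8 = 5 + 8 \cdot 8 = 5 + 64 = 69$)
$V = -42$ ($V = -28 - 14 = -42$)
$z{\left(H \right)} = 70 H$ ($z{\left(H \right)} = 69 H + H = 70 H$)
$F{\left(o \right)} = 0$ ($F{\left(o \right)} = -42 - -42 = -42 + 42 = 0$)
$\frac{F{\left(53 \right)} + z{\left(-14 \right)}}{27665 - 19682} = \frac{0 + 70 \left(-14\right)}{27665 - 19682} = \frac{0 - 980}{7983} = \left(-980\right) \frac{1}{7983} = - \frac{980}{7983}$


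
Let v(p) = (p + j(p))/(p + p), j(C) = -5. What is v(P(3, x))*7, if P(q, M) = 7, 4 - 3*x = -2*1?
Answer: 1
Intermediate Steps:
x = 2 (x = 4/3 - (-2)/3 = 4/3 - ⅓*(-2) = 4/3 + ⅔ = 2)
v(p) = (-5 + p)/(2*p) (v(p) = (p - 5)/(p + p) = (-5 + p)/((2*p)) = (-5 + p)*(1/(2*p)) = (-5 + p)/(2*p))
v(P(3, x))*7 = ((½)*(-5 + 7)/7)*7 = ((½)*(⅐)*2)*7 = (⅐)*7 = 1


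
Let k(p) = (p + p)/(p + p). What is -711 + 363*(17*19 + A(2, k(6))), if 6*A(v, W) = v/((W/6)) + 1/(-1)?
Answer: 234407/2 ≈ 1.1720e+5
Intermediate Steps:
k(p) = 1 (k(p) = (2*p)/((2*p)) = (2*p)*(1/(2*p)) = 1)
A(v, W) = -1/6 + v/W (A(v, W) = (v/((W/6)) + 1/(-1))/6 = (v/((W*(1/6))) + 1*(-1))/6 = (v/((W/6)) - 1)/6 = (v*(6/W) - 1)/6 = (6*v/W - 1)/6 = (-1 + 6*v/W)/6 = -1/6 + v/W)
-711 + 363*(17*19 + A(2, k(6))) = -711 + 363*(17*19 + (2 - 1/6*1)/1) = -711 + 363*(323 + 1*(2 - 1/6)) = -711 + 363*(323 + 1*(11/6)) = -711 + 363*(323 + 11/6) = -711 + 363*(1949/6) = -711 + 235829/2 = 234407/2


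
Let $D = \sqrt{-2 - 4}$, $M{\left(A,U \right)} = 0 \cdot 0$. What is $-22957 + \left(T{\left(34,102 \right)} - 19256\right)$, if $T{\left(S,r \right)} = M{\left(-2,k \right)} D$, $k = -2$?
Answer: $-42213$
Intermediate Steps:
$M{\left(A,U \right)} = 0$
$D = i \sqrt{6}$ ($D = \sqrt{-6} = i \sqrt{6} \approx 2.4495 i$)
$T{\left(S,r \right)} = 0$ ($T{\left(S,r \right)} = 0 i \sqrt{6} = 0$)
$-22957 + \left(T{\left(34,102 \right)} - 19256\right) = -22957 + \left(0 - 19256\right) = -22957 - 19256 = -42213$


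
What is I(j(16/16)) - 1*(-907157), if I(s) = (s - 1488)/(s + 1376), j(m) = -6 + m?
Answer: 1243710754/1371 ≈ 9.0716e+5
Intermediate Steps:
I(s) = (-1488 + s)/(1376 + s)
I(j(16/16)) - 1*(-907157) = (-1488 + (-6 + 16/16))/(1376 + (-6 + 16/16)) - 1*(-907157) = (-1488 + (-6 + 16*(1/16)))/(1376 + (-6 + 16*(1/16))) + 907157 = (-1488 + (-6 + 1))/(1376 + (-6 + 1)) + 907157 = (-1488 - 5)/(1376 - 5) + 907157 = -1493/1371 + 907157 = 1243710754/1371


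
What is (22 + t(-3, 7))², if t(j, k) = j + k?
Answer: 676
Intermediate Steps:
(22 + t(-3, 7))² = (22 + (-3 + 7))² = (22 + 4)² = 26² = 676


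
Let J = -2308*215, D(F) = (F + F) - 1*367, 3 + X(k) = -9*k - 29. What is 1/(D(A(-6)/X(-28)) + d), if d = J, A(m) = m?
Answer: -55/27312288 ≈ -2.0137e-6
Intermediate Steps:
X(k) = -32 - 9*k (X(k) = -3 + (-9*k - 29) = -3 + (-29 - 9*k) = -32 - 9*k)
D(F) = -367 + 2*F (D(F) = 2*F - 367 = -367 + 2*F)
J = -496220
d = -496220
1/(D(A(-6)/X(-28)) + d) = 1/((-367 + 2*(-6/(-32 - 9*(-28)))) - 496220) = 1/((-367 + 2*(-6/(-32 + 252))) - 496220) = 1/((-367 + 2*(-6/220)) - 496220) = 1/((-367 + 2*(-6*1/220)) - 496220) = 1/((-367 + 2*(-3/110)) - 496220) = 1/((-367 - 3/55) - 496220) = 1/(-20188/55 - 496220) = 1/(-27312288/55) = -55/27312288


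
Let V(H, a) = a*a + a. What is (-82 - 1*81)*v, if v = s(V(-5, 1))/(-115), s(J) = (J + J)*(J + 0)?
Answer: 1304/115 ≈ 11.339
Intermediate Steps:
V(H, a) = a + a**2 (V(H, a) = a**2 + a = a + a**2)
s(J) = 2*J**2 (s(J) = (2*J)*J = 2*J**2)
v = -8/115 (v = (2*(1*(1 + 1))**2)/(-115) = (2*(1*2)**2)*(-1/115) = (2*2**2)*(-1/115) = (2*4)*(-1/115) = 8*(-1/115) = -8/115 ≈ -0.069565)
(-82 - 1*81)*v = (-82 - 1*81)*(-8/115) = (-82 - 81)*(-8/115) = -163*(-8/115) = 1304/115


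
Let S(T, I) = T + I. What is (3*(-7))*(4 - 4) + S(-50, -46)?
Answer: -96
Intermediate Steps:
S(T, I) = I + T
(3*(-7))*(4 - 4) + S(-50, -46) = (3*(-7))*(4 - 4) + (-46 - 50) = -21*0 - 96 = 0 - 96 = -96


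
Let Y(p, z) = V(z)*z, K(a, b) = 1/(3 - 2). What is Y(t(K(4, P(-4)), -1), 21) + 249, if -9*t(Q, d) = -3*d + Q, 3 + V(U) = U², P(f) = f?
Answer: 9447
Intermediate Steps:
V(U) = -3 + U²
K(a, b) = 1 (K(a, b) = 1/1 = 1)
t(Q, d) = -Q/9 + d/3 (t(Q, d) = -(-3*d + Q)/9 = -(Q - 3*d)/9 = -Q/9 + d/3)
Y(p, z) = z*(-3 + z²) (Y(p, z) = (-3 + z²)*z = z*(-3 + z²))
Y(t(K(4, P(-4)), -1), 21) + 249 = 21*(-3 + 21²) + 249 = 21*(-3 + 441) + 249 = 21*438 + 249 = 9198 + 249 = 9447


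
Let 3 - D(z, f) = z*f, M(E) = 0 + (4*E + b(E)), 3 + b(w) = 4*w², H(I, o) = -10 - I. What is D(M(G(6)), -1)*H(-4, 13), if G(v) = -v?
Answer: -720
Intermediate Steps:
b(w) = -3 + 4*w²
M(E) = -3 + 4*E + 4*E² (M(E) = 0 + (4*E + (-3 + 4*E²)) = 0 + (-3 + 4*E + 4*E²) = -3 + 4*E + 4*E²)
D(z, f) = 3 - f*z (D(z, f) = 3 - z*f = 3 - f*z)
D(M(G(6)), -1)*H(-4, 13) = (3 - 1*(-1)*(-3 + 4*(-1*6) + 4*(-1*6)²))*(-10 - 1*(-4)) = (3 - 1*(-1)*(-3 + 4*(-6) + 4*(-6)²))*(-10 + 4) = (3 - 1*(-1)*(-3 - 24 + 4*36))*(-6) = (3 - 1*(-1)*(-3 - 24 + 144))*(-6) = (3 - 1*(-1)*117)*(-6) = (3 + 117)*(-6) = 120*(-6) = -720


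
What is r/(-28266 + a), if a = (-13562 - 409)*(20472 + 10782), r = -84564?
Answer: 7047/36389825 ≈ 0.00019365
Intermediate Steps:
a = -436649634 (a = -13971*31254 = -436649634)
r/(-28266 + a) = -84564/(-28266 - 436649634) = -84564/(-436677900) = -84564*(-1/436677900) = 7047/36389825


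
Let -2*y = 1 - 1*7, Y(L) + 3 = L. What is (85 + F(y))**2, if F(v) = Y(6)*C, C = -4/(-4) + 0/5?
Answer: 7744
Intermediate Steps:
Y(L) = -3 + L
C = 1 (C = -4*(-1/4) + 0*(1/5) = 1 + 0 = 1)
y = 3 (y = -(1 - 1*7)/2 = -(1 - 7)/2 = -1/2*(-6) = 3)
F(v) = 3 (F(v) = (-3 + 6)*1 = 3*1 = 3)
(85 + F(y))**2 = (85 + 3)**2 = 88**2 = 7744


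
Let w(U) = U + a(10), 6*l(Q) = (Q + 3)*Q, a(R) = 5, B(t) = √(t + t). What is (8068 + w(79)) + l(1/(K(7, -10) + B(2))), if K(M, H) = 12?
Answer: 9586795/1176 ≈ 8152.0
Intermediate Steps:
B(t) = √2*√t (B(t) = √(2*t) = √2*√t)
l(Q) = Q*(3 + Q)/6 (l(Q) = ((Q + 3)*Q)/6 = ((3 + Q)*Q)/6 = (Q*(3 + Q))/6 = Q*(3 + Q)/6)
w(U) = 5 + U (w(U) = U + 5 = 5 + U)
(8068 + w(79)) + l(1/(K(7, -10) + B(2))) = (8068 + (5 + 79)) + (3 + 1/(12 + √2*√2))/(6*(12 + √2*√2)) = (8068 + 84) + (3 + 1/(12 + 2))/(6*(12 + 2)) = 8152 + (⅙)*(3 + 1/14)/14 = 8152 + (⅙)*(1/14)*(3 + 1/14) = 8152 + (⅙)*(1/14)*(43/14) = 8152 + 43/1176 = 9586795/1176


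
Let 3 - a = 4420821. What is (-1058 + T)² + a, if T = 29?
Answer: -3361977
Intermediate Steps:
a = -4420818 (a = 3 - 1*4420821 = 3 - 4420821 = -4420818)
(-1058 + T)² + a = (-1058 + 29)² - 4420818 = (-1029)² - 4420818 = 1058841 - 4420818 = -3361977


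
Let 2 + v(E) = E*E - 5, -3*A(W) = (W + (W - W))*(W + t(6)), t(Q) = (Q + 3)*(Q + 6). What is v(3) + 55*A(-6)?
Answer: 11222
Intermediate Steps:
t(Q) = (3 + Q)*(6 + Q)
A(W) = -W*(108 + W)/3 (A(W) = -(W + (W - W))*(W + (18 + 6² + 9*6))/3 = -(W + 0)*(W + (18 + 36 + 54))/3 = -W*(W + 108)/3 = -W*(108 + W)/3)
v(E) = -7 + E² (v(E) = -2 + (E*E - 5) = -2 + (E² - 5) = -2 + (-5 + E²) = -7 + E²)
v(3) + 55*A(-6) = (-7 + 3²) + 55*(-⅓*(-6)*(108 - 6)) = (-7 + 9) + 55*(-⅓*(-6)*102) = 2 + 55*204 = 2 + 11220 = 11222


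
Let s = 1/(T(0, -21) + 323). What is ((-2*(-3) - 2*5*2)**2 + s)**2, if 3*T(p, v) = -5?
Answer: 35700968809/929296 ≈ 38417.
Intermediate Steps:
T(p, v) = -5/3 (T(p, v) = (1/3)*(-5) = -5/3)
s = 3/964 (s = 1/(-5/3 + 323) = 1/(964/3) = 3/964 ≈ 0.0031120)
((-2*(-3) - 2*5*2)**2 + s)**2 = ((-2*(-3) - 2*5*2)**2 + 3/964)**2 = ((6 - 10*2)**2 + 3/964)**2 = ((6 - 20)**2 + 3/964)**2 = ((-14)**2 + 3/964)**2 = (196 + 3/964)**2 = (188947/964)**2 = 35700968809/929296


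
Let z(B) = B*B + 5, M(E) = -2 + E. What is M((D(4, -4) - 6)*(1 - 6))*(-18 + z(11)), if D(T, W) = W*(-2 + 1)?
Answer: 864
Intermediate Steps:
D(T, W) = -W (D(T, W) = W*(-1) = -W)
z(B) = 5 + B**2 (z(B) = B**2 + 5 = 5 + B**2)
M((D(4, -4) - 6)*(1 - 6))*(-18 + z(11)) = (-2 + (-1*(-4) - 6)*(1 - 6))*(-18 + (5 + 11**2)) = (-2 + (4 - 6)*(-5))*(-18 + (5 + 121)) = (-2 - 2*(-5))*(-18 + 126) = (-2 + 10)*108 = 8*108 = 864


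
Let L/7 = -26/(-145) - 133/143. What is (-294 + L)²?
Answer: 38502757193481/429940225 ≈ 89554.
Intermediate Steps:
L = -108969/20735 (L = 7*(-26/(-145) - 133/143) = 7*(-26*(-1/145) - 133*1/143) = 7*(26/145 - 133/143) = 7*(-15567/20735) = -108969/20735 ≈ -5.2553)
(-294 + L)² = (-294 - 108969/20735)² = (-6205059/20735)² = 38502757193481/429940225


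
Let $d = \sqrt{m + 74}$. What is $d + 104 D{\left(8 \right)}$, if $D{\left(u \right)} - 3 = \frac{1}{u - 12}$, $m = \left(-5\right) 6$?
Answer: $286 + 2 \sqrt{11} \approx 292.63$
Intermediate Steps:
$m = -30$
$D{\left(u \right)} = 3 + \frac{1}{-12 + u}$ ($D{\left(u \right)} = 3 + \frac{1}{u - 12} = 3 + \frac{1}{-12 + u}$)
$d = 2 \sqrt{11}$ ($d = \sqrt{-30 + 74} = \sqrt{44} = 2 \sqrt{11} \approx 6.6332$)
$d + 104 D{\left(8 \right)} = 2 \sqrt{11} + 104 \frac{-35 + 3 \cdot 8}{-12 + 8} = 2 \sqrt{11} + 104 \frac{-35 + 24}{-4} = 2 \sqrt{11} + 104 \left(\left(- \frac{1}{4}\right) \left(-11\right)\right) = 2 \sqrt{11} + 104 \cdot \frac{11}{4} = 2 \sqrt{11} + 286 = 286 + 2 \sqrt{11}$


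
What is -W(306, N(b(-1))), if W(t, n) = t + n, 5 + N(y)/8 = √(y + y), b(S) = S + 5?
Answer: -266 - 16*√2 ≈ -288.63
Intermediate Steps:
b(S) = 5 + S
N(y) = -40 + 8*√2*√y (N(y) = -40 + 8*√(y + y) = -40 + 8*√(2*y) = -40 + 8*(√2*√y) = -40 + 8*√2*√y)
W(t, n) = n + t
-W(306, N(b(-1))) = -((-40 + 8*√2*√(5 - 1)) + 306) = -((-40 + 8*√2*√4) + 306) = -((-40 + 8*√2*2) + 306) = -((-40 + 16*√2) + 306) = -(266 + 16*√2) = -266 - 16*√2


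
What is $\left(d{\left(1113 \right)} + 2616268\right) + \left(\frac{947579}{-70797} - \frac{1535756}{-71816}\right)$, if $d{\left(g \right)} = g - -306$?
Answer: $\frac{3327324204817223}{1271089338} \approx 2.6177 \cdot 10^{6}$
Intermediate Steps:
$d{\left(g \right)} = 306 + g$ ($d{\left(g \right)} = g + 306 = 306 + g$)
$\left(d{\left(1113 \right)} + 2616268\right) + \left(\frac{947579}{-70797} - \frac{1535756}{-71816}\right) = \left(\left(306 + 1113\right) + 2616268\right) + \left(\frac{947579}{-70797} - \frac{1535756}{-71816}\right) = \left(1419 + 2616268\right) + \left(947579 \left(- \frac{1}{70797}\right) - - \frac{383939}{17954}\right) = 2617687 + \left(- \frac{947579}{70797} + \frac{383939}{17954}\right) = 2617687 + \frac{10168896017}{1271089338} = \frac{3327324204817223}{1271089338}$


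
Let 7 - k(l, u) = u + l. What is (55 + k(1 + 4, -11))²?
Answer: 4624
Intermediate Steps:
k(l, u) = 7 - l - u (k(l, u) = 7 - (u + l) = 7 - (l + u) = 7 + (-l - u) = 7 - l - u)
(55 + k(1 + 4, -11))² = (55 + (7 - (1 + 4) - 1*(-11)))² = (55 + (7 - 1*5 + 11))² = (55 + (7 - 5 + 11))² = (55 + 13)² = 68² = 4624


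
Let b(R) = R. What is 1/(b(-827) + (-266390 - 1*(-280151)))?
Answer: 1/12934 ≈ 7.7316e-5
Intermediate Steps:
1/(b(-827) + (-266390 - 1*(-280151))) = 1/(-827 + (-266390 - 1*(-280151))) = 1/(-827 + (-266390 + 280151)) = 1/(-827 + 13761) = 1/12934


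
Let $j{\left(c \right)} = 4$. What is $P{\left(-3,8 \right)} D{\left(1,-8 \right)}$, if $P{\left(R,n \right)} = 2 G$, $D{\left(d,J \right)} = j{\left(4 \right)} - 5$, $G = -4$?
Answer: $8$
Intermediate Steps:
$D{\left(d,J \right)} = -1$ ($D{\left(d,J \right)} = 4 - 5 = -1$)
$P{\left(R,n \right)} = -8$ ($P{\left(R,n \right)} = 2 \left(-4\right) = -8$)
$P{\left(-3,8 \right)} D{\left(1,-8 \right)} = \left(-8\right) \left(-1\right) = 8$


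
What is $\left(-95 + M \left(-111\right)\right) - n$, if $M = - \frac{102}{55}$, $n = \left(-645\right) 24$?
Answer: $\frac{857497}{55} \approx 15591.0$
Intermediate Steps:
$n = -15480$
$M = - \frac{102}{55}$ ($M = \left(-102\right) \frac{1}{55} = - \frac{102}{55} \approx -1.8545$)
$\left(-95 + M \left(-111\right)\right) - n = \left(-95 - - \frac{11322}{55}\right) - -15480 = \left(-95 + \frac{11322}{55}\right) + 15480 = \frac{6097}{55} + 15480 = \frac{857497}{55}$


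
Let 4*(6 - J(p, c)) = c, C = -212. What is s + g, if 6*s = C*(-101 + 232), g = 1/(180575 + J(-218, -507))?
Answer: -10037231254/2168493 ≈ -4628.7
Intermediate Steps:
J(p, c) = 6 - c/4
g = 4/722831 (g = 1/(180575 + (6 - ¼*(-507))) = 1/(180575 + (6 + 507/4)) = 1/(180575 + 531/4) = 1/(722831/4) = 4/722831 ≈ 5.5338e-6)
s = -13886/3 (s = (-212*(-101 + 232))/6 = (-212*131)/6 = (⅙)*(-27772) = -13886/3 ≈ -4628.7)
s + g = -13886/3 + 4/722831 = -10037231254/2168493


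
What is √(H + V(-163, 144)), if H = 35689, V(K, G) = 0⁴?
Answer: √35689 ≈ 188.92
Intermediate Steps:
V(K, G) = 0
√(H + V(-163, 144)) = √(35689 + 0) = √35689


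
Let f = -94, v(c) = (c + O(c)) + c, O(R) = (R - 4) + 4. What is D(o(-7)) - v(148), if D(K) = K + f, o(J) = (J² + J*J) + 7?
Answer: -433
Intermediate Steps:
O(R) = R (O(R) = (-4 + R) + 4 = R)
o(J) = 7 + 2*J² (o(J) = (J² + J²) + 7 = 2*J² + 7 = 7 + 2*J²)
v(c) = 3*c (v(c) = (c + c) + c = 2*c + c = 3*c)
D(K) = -94 + K (D(K) = K - 94 = -94 + K)
D(o(-7)) - v(148) = (-94 + (7 + 2*(-7)²)) - 3*148 = (-94 + (7 + 2*49)) - 1*444 = (-94 + (7 + 98)) - 444 = (-94 + 105) - 444 = 11 - 444 = -433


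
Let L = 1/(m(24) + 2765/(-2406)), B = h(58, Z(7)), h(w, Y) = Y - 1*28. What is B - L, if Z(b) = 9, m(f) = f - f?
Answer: -50129/2765 ≈ -18.130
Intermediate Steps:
m(f) = 0
h(w, Y) = -28 + Y (h(w, Y) = Y - 28 = -28 + Y)
B = -19 (B = -28 + 9 = -19)
L = -2406/2765 (L = 1/(0 + 2765/(-2406)) = 1/(0 + 2765*(-1/2406)) = 1/(0 - 2765/2406) = 1/(-2765/2406) = -2406/2765 ≈ -0.87016)
B - L = -19 - 1*(-2406/2765) = -19 + 2406/2765 = -50129/2765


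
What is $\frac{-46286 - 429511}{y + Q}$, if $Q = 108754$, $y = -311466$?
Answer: $\frac{475797}{202712} \approx 2.3472$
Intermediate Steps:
$\frac{-46286 - 429511}{y + Q} = \frac{-46286 - 429511}{-311466 + 108754} = - \frac{475797}{-202712} = \left(-475797\right) \left(- \frac{1}{202712}\right) = \frac{475797}{202712}$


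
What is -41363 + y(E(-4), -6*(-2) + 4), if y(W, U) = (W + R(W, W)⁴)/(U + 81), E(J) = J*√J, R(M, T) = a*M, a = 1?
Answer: -4008115/97 - 8*I/97 ≈ -41321.0 - 0.082474*I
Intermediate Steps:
R(M, T) = M (R(M, T) = 1*M = M)
E(J) = J^(3/2)
y(W, U) = (W + W⁴)/(81 + U) (y(W, U) = (W + W⁴)/(U + 81) = (W + W⁴)/(81 + U))
-41363 + y(E(-4), -6*(-2) + 4) = -41363 + ((-4)^(3/2) + ((-4)^(3/2))⁴)/(81 + (-6*(-2) + 4)) = -41363 + (-8*I + (-8*I)⁴)/(81 + (12 + 4)) = -41363 + (-8*I + 4096)/(81 + 16) = -41363 + (4096 - 8*I)/97 = -41363 + (4096/97 - 8*I/97) = -4008115/97 - 8*I/97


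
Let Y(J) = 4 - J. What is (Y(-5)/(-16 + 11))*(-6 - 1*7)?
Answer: 117/5 ≈ 23.400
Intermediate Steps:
(Y(-5)/(-16 + 11))*(-6 - 1*7) = ((4 - 1*(-5))/(-16 + 11))*(-6 - 1*7) = ((4 + 5)/(-5))*(-6 - 7) = -⅕*9*(-13) = -9/5*(-13) = 117/5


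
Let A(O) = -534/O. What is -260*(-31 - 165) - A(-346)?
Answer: 8815813/173 ≈ 50958.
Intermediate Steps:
-260*(-31 - 165) - A(-346) = -260*(-31 - 165) - (-534)/(-346) = -260*(-196) - (-534)*(-1)/346 = 50960 - 1*267/173 = 50960 - 267/173 = 8815813/173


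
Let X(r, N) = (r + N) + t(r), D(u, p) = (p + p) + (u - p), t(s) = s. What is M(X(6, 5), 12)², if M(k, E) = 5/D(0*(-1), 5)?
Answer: 1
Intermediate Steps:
D(u, p) = p + u (D(u, p) = 2*p + (u - p) = p + u)
X(r, N) = N + 2*r (X(r, N) = (r + N) + r = (N + r) + r = N + 2*r)
M(k, E) = 1 (M(k, E) = 5/(5 + 0*(-1)) = 5/(5 + 0) = 5/5 = 5*(⅕) = 1)
M(X(6, 5), 12)² = 1² = 1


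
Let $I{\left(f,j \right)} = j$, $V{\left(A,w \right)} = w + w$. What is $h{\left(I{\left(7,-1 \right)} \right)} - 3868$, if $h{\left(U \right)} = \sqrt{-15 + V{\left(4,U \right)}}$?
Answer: $-3868 + i \sqrt{17} \approx -3868.0 + 4.1231 i$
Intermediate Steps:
$V{\left(A,w \right)} = 2 w$
$h{\left(U \right)} = \sqrt{-15 + 2 U}$
$h{\left(I{\left(7,-1 \right)} \right)} - 3868 = \sqrt{-15 + 2 \left(-1\right)} - 3868 = \sqrt{-15 - 2} - 3868 = \sqrt{-17} - 3868 = i \sqrt{17} - 3868 = -3868 + i \sqrt{17}$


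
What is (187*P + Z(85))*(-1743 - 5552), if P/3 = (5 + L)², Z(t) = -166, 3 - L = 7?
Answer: -2881525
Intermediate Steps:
L = -4 (L = 3 - 1*7 = 3 - 7 = -4)
P = 3 (P = 3*(5 - 4)² = 3*1² = 3*1 = 3)
(187*P + Z(85))*(-1743 - 5552) = (187*3 - 166)*(-1743 - 5552) = (561 - 166)*(-7295) = 395*(-7295) = -2881525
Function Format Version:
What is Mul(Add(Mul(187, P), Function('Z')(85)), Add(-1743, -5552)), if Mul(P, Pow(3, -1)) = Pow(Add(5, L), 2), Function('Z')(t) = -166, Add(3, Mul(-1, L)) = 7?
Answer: -2881525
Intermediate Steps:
L = -4 (L = Add(3, Mul(-1, 7)) = Add(3, -7) = -4)
P = 3 (P = Mul(3, Pow(Add(5, -4), 2)) = Mul(3, Pow(1, 2)) = Mul(3, 1) = 3)
Mul(Add(Mul(187, P), Function('Z')(85)), Add(-1743, -5552)) = Mul(Add(Mul(187, 3), -166), Add(-1743, -5552)) = Mul(Add(561, -166), -7295) = Mul(395, -7295) = -2881525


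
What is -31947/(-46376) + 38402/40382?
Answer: 1535507453/936377816 ≈ 1.6398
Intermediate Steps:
-31947/(-46376) + 38402/40382 = -31947*(-1/46376) + 38402*(1/40382) = 31947/46376 + 19201/20191 = 1535507453/936377816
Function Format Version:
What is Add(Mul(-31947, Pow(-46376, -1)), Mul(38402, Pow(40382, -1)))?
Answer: Rational(1535507453, 936377816) ≈ 1.6398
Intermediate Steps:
Add(Mul(-31947, Pow(-46376, -1)), Mul(38402, Pow(40382, -1))) = Add(Mul(-31947, Rational(-1, 46376)), Mul(38402, Rational(1, 40382))) = Add(Rational(31947, 46376), Rational(19201, 20191)) = Rational(1535507453, 936377816)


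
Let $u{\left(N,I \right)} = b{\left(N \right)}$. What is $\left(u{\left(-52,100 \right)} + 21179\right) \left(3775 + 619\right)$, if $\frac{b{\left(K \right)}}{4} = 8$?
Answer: $93201134$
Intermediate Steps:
$b{\left(K \right)} = 32$ ($b{\left(K \right)} = 4 \cdot 8 = 32$)
$u{\left(N,I \right)} = 32$
$\left(u{\left(-52,100 \right)} + 21179\right) \left(3775 + 619\right) = \left(32 + 21179\right) \left(3775 + 619\right) = 21211 \cdot 4394 = 93201134$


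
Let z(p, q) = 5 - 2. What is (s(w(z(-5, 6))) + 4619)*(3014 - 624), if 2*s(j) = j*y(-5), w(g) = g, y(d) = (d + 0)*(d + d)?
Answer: 11218660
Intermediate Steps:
y(d) = 2*d**2 (y(d) = d*(2*d) = 2*d**2)
z(p, q) = 3
s(j) = 25*j (s(j) = (j*(2*(-5)**2))/2 = (j*(2*25))/2 = (j*50)/2 = (50*j)/2 = 25*j)
(s(w(z(-5, 6))) + 4619)*(3014 - 624) = (25*3 + 4619)*(3014 - 624) = (75 + 4619)*2390 = 4694*2390 = 11218660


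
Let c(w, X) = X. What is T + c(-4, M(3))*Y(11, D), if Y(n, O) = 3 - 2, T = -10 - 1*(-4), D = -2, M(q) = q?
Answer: -3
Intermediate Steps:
T = -6 (T = -10 + 4 = -6)
Y(n, O) = 1
T + c(-4, M(3))*Y(11, D) = -6 + 3*1 = -6 + 3 = -3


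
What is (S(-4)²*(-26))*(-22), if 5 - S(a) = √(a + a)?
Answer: 9724 - 11440*I*√2 ≈ 9724.0 - 16179.0*I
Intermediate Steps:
S(a) = 5 - √2*√a (S(a) = 5 - √(a + a) = 5 - √(2*a) = 5 - √2*√a)
(S(-4)²*(-26))*(-22) = ((5 - √2*√(-4))²*(-26))*(-22) = ((5 - √2*2*I)²*(-26))*(-22) = ((5 - 2*I*√2)²*(-26))*(-22) = -26*(5 - 2*I*√2)²*(-22) = 572*(5 - 2*I*√2)²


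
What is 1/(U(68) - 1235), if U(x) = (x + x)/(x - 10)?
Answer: -29/35747 ≈ -0.00081126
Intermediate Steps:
U(x) = 2*x/(-10 + x) (U(x) = (2*x)/(-10 + x) = 2*x/(-10 + x))
1/(U(68) - 1235) = 1/(2*68/(-10 + 68) - 1235) = 1/(2*68/58 - 1235) = 1/(2*68*(1/58) - 1235) = 1/(68/29 - 1235) = 1/(-35747/29) = -29/35747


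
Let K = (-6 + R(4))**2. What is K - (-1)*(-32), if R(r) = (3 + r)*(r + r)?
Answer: 2468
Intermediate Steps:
R(r) = 2*r*(3 + r) (R(r) = (3 + r)*(2*r) = 2*r*(3 + r))
K = 2500 (K = (-6 + 2*4*(3 + 4))**2 = (-6 + 2*4*7)**2 = (-6 + 56)**2 = 50**2 = 2500)
K - (-1)*(-32) = 2500 - (-1)*(-32) = 2500 - 1*32 = 2500 - 32 = 2468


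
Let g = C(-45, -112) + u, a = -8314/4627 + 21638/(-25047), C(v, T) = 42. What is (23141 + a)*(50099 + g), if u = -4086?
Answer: 123499211965463975/115892469 ≈ 1.0656e+9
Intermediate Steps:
a = -308359784/115892469 (a = -8314*1/4627 + 21638*(-1/25047) = -8314/4627 - 21638/25047 = -308359784/115892469 ≈ -2.6607)
g = -4044 (g = 42 - 4086 = -4044)
(23141 + a)*(50099 + g) = (23141 - 308359784/115892469)*(50099 - 4044) = (2681559265345/115892469)*46055 = 123499211965463975/115892469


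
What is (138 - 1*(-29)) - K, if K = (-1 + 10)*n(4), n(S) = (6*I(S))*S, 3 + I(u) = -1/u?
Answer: 869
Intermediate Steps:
I(u) = -3 - 1/u
n(S) = S*(-18 - 6/S) (n(S) = (6*(-3 - 1/S))*S = (-18 - 6/S)*S = S*(-18 - 6/S))
K = -702 (K = (-1 + 10)*(-6 - 18*4) = 9*(-6 - 72) = 9*(-78) = -702)
(138 - 1*(-29)) - K = (138 - 1*(-29)) - 1*(-702) = (138 + 29) + 702 = 167 + 702 = 869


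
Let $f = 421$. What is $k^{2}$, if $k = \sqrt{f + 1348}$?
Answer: $1769$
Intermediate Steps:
$k = \sqrt{1769}$ ($k = \sqrt{421 + 1348} = \sqrt{1769} \approx 42.059$)
$k^{2} = \left(\sqrt{1769}\right)^{2} = 1769$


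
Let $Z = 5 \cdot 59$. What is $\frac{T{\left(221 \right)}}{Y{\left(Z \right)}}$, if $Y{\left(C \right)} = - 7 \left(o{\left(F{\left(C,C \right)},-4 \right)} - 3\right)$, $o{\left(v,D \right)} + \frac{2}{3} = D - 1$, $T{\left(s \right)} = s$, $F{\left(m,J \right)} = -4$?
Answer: $\frac{51}{14} \approx 3.6429$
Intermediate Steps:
$Z = 295$
$o{\left(v,D \right)} = - \frac{5}{3} + D$ ($o{\left(v,D \right)} = - \frac{2}{3} + \left(D - 1\right) = - \frac{2}{3} + \left(-1 + D\right) = - \frac{5}{3} + D$)
$Y{\left(C \right)} = \frac{182}{3}$ ($Y{\left(C \right)} = - 7 \left(\left(- \frac{5}{3} - 4\right) - 3\right) = - 7 \left(- \frac{17}{3} - 3\right) = \left(-7\right) \left(- \frac{26}{3}\right) = \frac{182}{3}$)
$\frac{T{\left(221 \right)}}{Y{\left(Z \right)}} = \frac{221}{\frac{182}{3}} = 221 \cdot \frac{3}{182} = \frac{51}{14}$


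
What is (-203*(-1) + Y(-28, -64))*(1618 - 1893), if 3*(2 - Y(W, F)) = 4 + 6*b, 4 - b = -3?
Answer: -156475/3 ≈ -52158.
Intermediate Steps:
b = 7 (b = 4 - 1*(-3) = 4 + 3 = 7)
Y(W, F) = -40/3 (Y(W, F) = 2 - (4 + 6*7)/3 = 2 - (4 + 42)/3 = 2 - ⅓*46 = 2 - 46/3 = -40/3)
(-203*(-1) + Y(-28, -64))*(1618 - 1893) = (-203*(-1) - 40/3)*(1618 - 1893) = (203 - 40/3)*(-275) = (569/3)*(-275) = -156475/3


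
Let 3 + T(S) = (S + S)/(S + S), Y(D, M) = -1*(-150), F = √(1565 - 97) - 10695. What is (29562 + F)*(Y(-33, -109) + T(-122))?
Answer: 2792316 + 296*√367 ≈ 2.7980e+6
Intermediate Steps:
F = -10695 + 2*√367 (F = √1468 - 10695 = 2*√367 - 10695 = -10695 + 2*√367 ≈ -10657.)
Y(D, M) = 150
T(S) = -2 (T(S) = -3 + (S + S)/(S + S) = -3 + (2*S)/((2*S)) = -3 + (2*S)*(1/(2*S)) = -3 + 1 = -2)
(29562 + F)*(Y(-33, -109) + T(-122)) = (29562 + (-10695 + 2*√367))*(150 - 2) = (18867 + 2*√367)*148 = 2792316 + 296*√367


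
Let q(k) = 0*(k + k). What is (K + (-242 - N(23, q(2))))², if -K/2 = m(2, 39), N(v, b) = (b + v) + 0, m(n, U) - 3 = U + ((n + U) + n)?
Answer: 189225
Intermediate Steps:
m(n, U) = 3 + 2*U + 2*n (m(n, U) = 3 + (U + ((n + U) + n)) = 3 + (U + ((U + n) + n)) = 3 + (U + (U + 2*n)) = 3 + (2*U + 2*n) = 3 + 2*U + 2*n)
q(k) = 0 (q(k) = 0*(2*k) = 0)
N(v, b) = b + v
K = -170 (K = -2*(3 + 2*39 + 2*2) = -2*(3 + 78 + 4) = -2*85 = -170)
(K + (-242 - N(23, q(2))))² = (-170 + (-242 - (0 + 23)))² = (-170 + (-242 - 1*23))² = (-170 + (-242 - 23))² = (-170 - 265)² = (-435)² = 189225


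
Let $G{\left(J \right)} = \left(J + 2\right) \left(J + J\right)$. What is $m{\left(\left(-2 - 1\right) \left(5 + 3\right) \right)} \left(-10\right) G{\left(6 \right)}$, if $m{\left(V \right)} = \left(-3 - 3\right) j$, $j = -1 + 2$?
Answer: $5760$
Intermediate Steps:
$G{\left(J \right)} = 2 J \left(2 + J\right)$ ($G{\left(J \right)} = \left(2 + J\right) 2 J = 2 J \left(2 + J\right)$)
$j = 1$
$m{\left(V \right)} = -6$ ($m{\left(V \right)} = \left(-3 - 3\right) 1 = \left(-6\right) 1 = -6$)
$m{\left(\left(-2 - 1\right) \left(5 + 3\right) \right)} \left(-10\right) G{\left(6 \right)} = \left(-6\right) \left(-10\right) 2 \cdot 6 \left(2 + 6\right) = 60 \cdot 2 \cdot 6 \cdot 8 = 60 \cdot 96 = 5760$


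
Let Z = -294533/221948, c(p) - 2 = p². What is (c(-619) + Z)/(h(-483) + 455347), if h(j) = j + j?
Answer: 85041966991/100848954188 ≈ 0.84326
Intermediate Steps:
c(p) = 2 + p²
h(j) = 2*j
Z = -294533/221948 (Z = -294533*1/221948 = -294533/221948 ≈ -1.3270)
(c(-619) + Z)/(h(-483) + 455347) = ((2 + (-619)²) - 294533/221948)/(2*(-483) + 455347) = ((2 + 383161) - 294533/221948)/(-966 + 455347) = (383163 - 294533/221948)/454381 = (85041966991/221948)*(1/454381) = 85041966991/100848954188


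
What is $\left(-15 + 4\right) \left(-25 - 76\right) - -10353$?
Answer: $11464$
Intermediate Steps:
$\left(-15 + 4\right) \left(-25 - 76\right) - -10353 = \left(-11\right) \left(-101\right) + 10353 = 1111 + 10353 = 11464$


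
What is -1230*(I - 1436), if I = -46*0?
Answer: 1766280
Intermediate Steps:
I = 0
-1230*(I - 1436) = -1230*(0 - 1436) = -1230*(-1436) = 1766280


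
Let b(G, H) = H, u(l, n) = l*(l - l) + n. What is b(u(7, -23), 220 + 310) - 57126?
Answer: -56596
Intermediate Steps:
u(l, n) = n (u(l, n) = l*0 + n = 0 + n = n)
b(u(7, -23), 220 + 310) - 57126 = (220 + 310) - 57126 = 530 - 57126 = -56596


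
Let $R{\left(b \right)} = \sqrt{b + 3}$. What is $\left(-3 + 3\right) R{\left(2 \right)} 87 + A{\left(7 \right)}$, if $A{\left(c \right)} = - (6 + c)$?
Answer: $-13$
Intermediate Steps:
$A{\left(c \right)} = -6 - c$
$R{\left(b \right)} = \sqrt{3 + b}$
$\left(-3 + 3\right) R{\left(2 \right)} 87 + A{\left(7 \right)} = \left(-3 + 3\right) \sqrt{3 + 2} \cdot 87 - 13 = 0 \sqrt{5} \cdot 87 - 13 = 0 \cdot 87 - 13 = 0 - 13 = -13$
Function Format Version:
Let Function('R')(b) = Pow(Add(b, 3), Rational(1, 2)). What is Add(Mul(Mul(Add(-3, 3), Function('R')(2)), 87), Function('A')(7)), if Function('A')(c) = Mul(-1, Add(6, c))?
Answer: -13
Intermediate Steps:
Function('A')(c) = Add(-6, Mul(-1, c))
Function('R')(b) = Pow(Add(3, b), Rational(1, 2))
Add(Mul(Mul(Add(-3, 3), Function('R')(2)), 87), Function('A')(7)) = Add(Mul(Mul(Add(-3, 3), Pow(Add(3, 2), Rational(1, 2))), 87), Add(-6, Mul(-1, 7))) = Add(Mul(Mul(0, Pow(5, Rational(1, 2))), 87), Add(-6, -7)) = Add(Mul(0, 87), -13) = Add(0, -13) = -13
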